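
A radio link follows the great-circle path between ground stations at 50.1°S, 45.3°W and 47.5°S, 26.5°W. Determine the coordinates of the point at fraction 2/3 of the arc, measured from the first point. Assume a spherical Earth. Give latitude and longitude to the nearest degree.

Write both endpoints as unit vectors p₁, p₂ with components (cos φ cos λ, cos φ sin λ, sin φ).
The central angle between the endpoints is δ = arccos(p₁·p₂) ≈ 0.220 rad (12.6°).
Interpolate at f = 2/3 with slerp weights a = sin((1−f)δ)/sin δ ≈ 0.336, b = sin(fδ)/sin δ ≈ 0.670.
p = a·p₁ + b·p₂ ≈ (0.556, -0.355, -0.751); φ = arcsin(p_z) ≈ -48.70°, λ = atan2(p_y, p_x) ≈ -32.54°.

≈ 49°S, 33°W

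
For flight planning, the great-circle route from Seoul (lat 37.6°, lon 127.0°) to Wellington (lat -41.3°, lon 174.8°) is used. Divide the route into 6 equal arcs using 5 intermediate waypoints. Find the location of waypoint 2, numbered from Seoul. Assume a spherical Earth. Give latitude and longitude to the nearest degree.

The haversine formula gives a central angle δ ≈ 1.574 rad (90.2°) between the endpoints.
Interpolate at f = 2/6 with slerp weights a = sin((1−f)δ)/sin δ ≈ 0.867, b = sin(fδ)/sin δ ≈ 0.501.
p = a·p₁ + b·p₂ ≈ (-0.788, 0.583, 0.198); φ = arcsin(p_z) ≈ 11.45°, λ = atan2(p_y, p_x) ≈ 143.52°.

≈ lat 11°, lon 144°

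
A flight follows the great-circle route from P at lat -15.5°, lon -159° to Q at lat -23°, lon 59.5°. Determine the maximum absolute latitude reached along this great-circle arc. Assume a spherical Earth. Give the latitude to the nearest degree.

≈ -47°

The great circle lies in the plane with unit normal n̂ = (p₁ × p₂)/|p₁ × p₂|.
Here n̂_z ≈ -0.684; the vertex latitude is φ_max = arccos|n̂_z| ≈ 46.9°.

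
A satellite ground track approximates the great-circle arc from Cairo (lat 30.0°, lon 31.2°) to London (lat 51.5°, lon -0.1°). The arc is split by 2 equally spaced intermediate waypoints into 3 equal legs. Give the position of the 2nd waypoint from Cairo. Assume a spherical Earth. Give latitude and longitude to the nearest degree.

≈ lat 45°, lon 13°

Convert each endpoint to a unit vector on the sphere (x = cos φ cos λ, y = cos φ sin λ, z = sin φ).
The central angle between the endpoints is δ = arccos(p₁·p₂) ≈ 0.551 rad (31.6°).
Interpolate at f = 2/3 with slerp weights a = sin((1−f)δ)/sin δ ≈ 0.349, b = sin(fδ)/sin δ ≈ 0.686.
p = a·p₁ + b·p₂ ≈ (0.685, 0.156, 0.711); φ = arcsin(p_z) ≈ 45.34°, λ = atan2(p_y, p_x) ≈ 12.80°.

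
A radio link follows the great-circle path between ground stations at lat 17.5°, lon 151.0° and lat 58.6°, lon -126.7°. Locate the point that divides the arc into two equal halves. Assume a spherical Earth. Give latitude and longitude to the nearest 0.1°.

≈ lat 45.2°, lon 177.8°

Write both endpoints as unit vectors p₁, p₂ with components (cos φ cos λ, cos φ sin λ, sin φ).
The central angle between the endpoints is δ = arccos(p₁·p₂) ≈ 1.242 rad (71.1°).
Interpolate at f = 1/2 with slerp weights a = sin((1−f)δ)/sin δ ≈ 0.615, b = sin(fδ)/sin δ ≈ 0.615.
p = a·p₁ + b·p₂ ≈ (-0.704, 0.027, 0.710); φ = arcsin(p_z) ≈ 45.20°, λ = atan2(p_y, p_x) ≈ 177.77°.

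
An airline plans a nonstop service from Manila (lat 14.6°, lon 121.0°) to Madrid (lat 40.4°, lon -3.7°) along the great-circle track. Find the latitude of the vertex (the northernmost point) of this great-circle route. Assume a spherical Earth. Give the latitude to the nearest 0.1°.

≈ 51.2°

The great circle lies in the plane with unit normal n̂ = (p₁ × p₂)/|p₁ × p₂|.
Here n̂_z ≈ -0.627; the vertex latitude is φ_max = arccos|n̂_z| ≈ 51.2°.
Check via Clairaut: cos φ_max = |cos φ₁| · sin C = cos(14.6°)·sin(40.4°) ≈ 0.627, again giving ≈ 51.2°.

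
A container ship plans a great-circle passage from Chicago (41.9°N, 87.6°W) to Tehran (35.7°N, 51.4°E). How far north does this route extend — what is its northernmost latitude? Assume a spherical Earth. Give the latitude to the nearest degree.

≈ 67°N

The great circle lies in the plane with unit normal n̂ = (p₁ × p₂)/|p₁ × p₂|.
Here n̂_z ≈ +0.397; the vertex latitude is φ_max = arccos|n̂_z| ≈ 66.6°.
Check via Clairaut: cos φ_max = |cos φ₁| · sin C = cos(41.9°)·sin(32.3°) ≈ 0.397, again giving ≈ 66.6°.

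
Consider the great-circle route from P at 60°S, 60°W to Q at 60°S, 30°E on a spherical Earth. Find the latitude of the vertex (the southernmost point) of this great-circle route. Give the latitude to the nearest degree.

≈ 68°S

The great circle lies in the plane with unit normal n̂ = (p₁ × p₂)/|p₁ × p₂|.
Here n̂_z ≈ +0.378; the vertex latitude is φ_max = arccos|n̂_z| ≈ 67.8°.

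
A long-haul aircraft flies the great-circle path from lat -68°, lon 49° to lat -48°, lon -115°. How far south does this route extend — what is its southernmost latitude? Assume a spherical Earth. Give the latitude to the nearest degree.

≈ -86°

The great circle lies in the plane with unit normal n̂ = (p₁ × p₂)/|p₁ × p₂|.
Here n̂_z ≈ -0.077; the vertex latitude is φ_max = arccos|n̂_z| ≈ 85.6°.
Check via Clairaut: cos φ_max = |cos φ₁| · sin C = cos(68.0°)·sin(168.1°) ≈ 0.077, again giving ≈ 85.6°.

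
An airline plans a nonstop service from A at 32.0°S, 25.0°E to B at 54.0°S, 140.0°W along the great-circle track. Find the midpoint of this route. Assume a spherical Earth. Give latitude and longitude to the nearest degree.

≈ 77°S, 3°W

Convert each endpoint to a unit vector on the sphere (x = cos φ cos λ, y = cos φ sin λ, z = sin φ).
The central angle between the endpoints is δ = arccos(p₁·p₂) ≈ 1.624 rad (93.0°).
Interpolate at f = 1/2 with slerp weights a = sin((1−f)δ)/sin δ ≈ 0.727, b = sin(fδ)/sin δ ≈ 0.727.
p = a·p₁ + b·p₂ ≈ (0.231, -0.014, -0.973); φ = arcsin(p_z) ≈ -76.60°, λ = atan2(p_y, p_x) ≈ -3.49°.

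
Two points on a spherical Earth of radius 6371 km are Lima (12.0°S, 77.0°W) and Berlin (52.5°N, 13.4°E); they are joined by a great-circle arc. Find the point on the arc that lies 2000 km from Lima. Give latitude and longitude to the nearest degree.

≈ (2°N, 66°W)

The haversine formula gives a central angle δ ≈ 1.741 rad (99.7°) between the endpoints. The total great-circle distance is δ·R ≈ 1.741 × 6371 ≈ 11090 km, so the target fraction is f = 2000/11090 ≈ 0.180.
Interpolate at f ≈ 0.180 with slerp weights a = sin((1−f)δ)/sin δ ≈ 1.004, b = sin(fδ)/sin δ ≈ 0.313.
p = a·p₁ + b·p₂ ≈ (0.406, -0.913, 0.040); φ = arcsin(p_z) ≈ 2.28°, λ = atan2(p_y, p_x) ≈ -66.00°.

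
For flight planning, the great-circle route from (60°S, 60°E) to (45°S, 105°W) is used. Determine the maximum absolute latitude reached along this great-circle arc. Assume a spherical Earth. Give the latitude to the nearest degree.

The great circle lies in the plane with unit normal n̂ = (p₁ × p₂)/|p₁ × p₂|.
Here n̂_z ≈ -0.095; the vertex latitude is φ_max = arccos|n̂_z| ≈ 84.5°.

≈ 85°S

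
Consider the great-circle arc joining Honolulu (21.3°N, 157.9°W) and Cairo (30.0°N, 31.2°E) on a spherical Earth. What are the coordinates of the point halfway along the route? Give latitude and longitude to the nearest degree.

From cos δ = sin φ₁ sin φ₂ + cos φ₁ cos φ₂ cos Δλ, the central angle is δ ≈ 2.233 rad (128.0°).
Interpolate at f = 1/2 with slerp weights a = sin((1−f)δ)/sin δ ≈ 1.140, b = sin(fδ)/sin δ ≈ 1.140.
p = a·p₁ + b·p₂ ≈ (-0.140, 0.112, 0.984); φ = arcsin(p_z) ≈ 79.70°, λ = atan2(p_y, p_x) ≈ 141.31°.

≈ 80°N, 141°E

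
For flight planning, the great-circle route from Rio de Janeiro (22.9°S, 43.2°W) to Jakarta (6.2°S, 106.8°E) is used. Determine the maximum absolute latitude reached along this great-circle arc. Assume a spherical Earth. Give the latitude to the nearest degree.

The great circle lies in the plane with unit normal n̂ = (p₁ × p₂)/|p₁ × p₂|.
Here n̂_z ≈ +0.694; the vertex latitude is φ_max = arccos|n̂_z| ≈ 46.1°.
Check via Clairaut: cos φ_max = |cos φ₁| · sin C = cos(22.9°)·sin(131.2°) ≈ 0.694, again giving ≈ 46.1°.

≈ 46°S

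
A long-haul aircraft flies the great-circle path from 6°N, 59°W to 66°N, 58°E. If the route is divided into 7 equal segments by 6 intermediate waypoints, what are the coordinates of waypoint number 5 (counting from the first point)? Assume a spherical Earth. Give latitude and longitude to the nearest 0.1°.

The haversine formula gives a central angle δ ≈ 1.659 rad (95.1°) between the endpoints.
Interpolate at f = 5/7 with slerp weights a = sin((1−f)δ)/sin δ ≈ 0.458, b = sin(fδ)/sin δ ≈ 0.930.
p = a·p₁ + b·p₂ ≈ (0.435, -0.070, 0.898); φ = arcsin(p_z) ≈ 63.85°, λ = atan2(p_y, p_x) ≈ -9.11°.

≈ 63.8°N, 9.1°W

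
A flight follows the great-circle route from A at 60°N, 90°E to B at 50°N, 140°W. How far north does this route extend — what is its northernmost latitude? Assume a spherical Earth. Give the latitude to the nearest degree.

The great circle lies in the plane with unit normal n̂ = (p₁ × p₂)/|p₁ × p₂|.
Here n̂_z ≈ +0.277; the vertex latitude is φ_max = arccos|n̂_z| ≈ 73.9°.

≈ 74°N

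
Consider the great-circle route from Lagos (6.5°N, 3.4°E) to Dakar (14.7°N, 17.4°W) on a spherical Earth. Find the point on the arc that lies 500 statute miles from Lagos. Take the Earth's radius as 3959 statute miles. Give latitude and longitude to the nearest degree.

≈ 9°N, 3°W

Convert each endpoint to a unit vector on the sphere (x = cos φ cos λ, y = cos φ sin λ, z = sin φ).
The central angle between the endpoints is δ = arccos(p₁·p₂) ≈ 0.384 rad (22.0°). The total great-circle distance is δ·R ≈ 0.384 × 3959 ≈ 1521 mi, so the target fraction is f = 500/1521 ≈ 0.329.
Interpolate at f ≈ 0.329 with slerp weights a = sin((1−f)δ)/sin δ ≈ 0.680, b = sin(fδ)/sin δ ≈ 0.336.
p = a·p₁ + b·p₂ ≈ (0.985, -0.057, 0.162); φ = arcsin(p_z) ≈ 9.34°, λ = atan2(p_y, p_x) ≈ -3.32°.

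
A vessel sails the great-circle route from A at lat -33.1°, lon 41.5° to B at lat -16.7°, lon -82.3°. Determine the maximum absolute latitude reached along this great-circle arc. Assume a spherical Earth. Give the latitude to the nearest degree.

The great circle lies in the plane with unit normal n̂ = (p₁ × p₂)/|p₁ × p₂|.
Here n̂_z ≈ -0.697; the vertex latitude is φ_max = arccos|n̂_z| ≈ 45.8°.
Check via Clairaut: cos φ_max = |cos φ₁| · sin C = cos(33.1°)·sin(123.7°) ≈ 0.697, again giving ≈ 45.8°.

≈ -46°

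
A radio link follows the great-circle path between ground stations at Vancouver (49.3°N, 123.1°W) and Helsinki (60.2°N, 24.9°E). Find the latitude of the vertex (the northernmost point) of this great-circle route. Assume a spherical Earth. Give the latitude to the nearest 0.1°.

The great circle lies in the plane with unit normal n̂ = (p₁ × p₂)/|p₁ × p₂|.
Here n̂_z ≈ +0.186; the vertex latitude is φ_max = arccos|n̂_z| ≈ 79.3°.
Check via Clairaut: cos φ_max = |cos φ₁| · sin C = cos(49.3°)·sin(16.6°) ≈ 0.186, again giving ≈ 79.3°.

≈ 79.3°N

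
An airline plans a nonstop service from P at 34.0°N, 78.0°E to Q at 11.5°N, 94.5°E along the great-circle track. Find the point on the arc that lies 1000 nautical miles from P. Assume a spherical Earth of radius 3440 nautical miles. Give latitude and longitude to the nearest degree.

Convert each endpoint to a unit vector on the sphere (x = cos φ cos λ, y = cos φ sin λ, z = sin φ).
The central angle between the endpoints is δ = arccos(p₁·p₂) ≈ 0.473 rad (27.1°). The total great-circle distance is δ·R ≈ 0.473 × 3440 ≈ 1625 nmi, so the target fraction is f = 1000/1625 ≈ 0.615.
Interpolate at f ≈ 0.615 with slerp weights a = sin((1−f)δ)/sin δ ≈ 0.397, b = sin(fδ)/sin δ ≈ 0.630.
p = a·p₁ + b·p₂ ≈ (0.020, 0.937, 0.348); φ = arcsin(p_z) ≈ 20.35°, λ = atan2(p_y, p_x) ≈ 88.77°.

≈ 20°N, 89°E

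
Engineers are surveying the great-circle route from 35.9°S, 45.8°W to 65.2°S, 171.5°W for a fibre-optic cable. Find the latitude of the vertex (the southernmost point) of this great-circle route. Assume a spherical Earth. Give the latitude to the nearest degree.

The great circle lies in the plane with unit normal n̂ = (p₁ × p₂)/|p₁ × p₂|.
Here n̂_z ≈ -0.293; the vertex latitude is φ_max = arccos|n̂_z| ≈ 73.0°.
Check via Clairaut: cos φ_max = |cos φ₁| · sin C = cos(35.9°)·sin(158.8°) ≈ 0.293, again giving ≈ 73.0°.

≈ 73°S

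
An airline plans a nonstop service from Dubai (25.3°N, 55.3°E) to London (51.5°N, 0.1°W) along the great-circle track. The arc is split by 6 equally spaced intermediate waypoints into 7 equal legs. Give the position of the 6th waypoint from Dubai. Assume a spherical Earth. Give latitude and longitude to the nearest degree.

The haversine formula gives a central angle δ ≈ 0.858 rad (49.2°) between the endpoints.
Interpolate at f = 6/7 with slerp weights a = sin((1−f)δ)/sin δ ≈ 0.162, b = sin(fδ)/sin δ ≈ 0.887.
p = a·p₁ + b·p₂ ≈ (0.635, 0.119, 0.763); φ = arcsin(p_z) ≈ 49.74°, λ = atan2(p_y, p_x) ≈ 10.62°.

≈ 50°N, 11°E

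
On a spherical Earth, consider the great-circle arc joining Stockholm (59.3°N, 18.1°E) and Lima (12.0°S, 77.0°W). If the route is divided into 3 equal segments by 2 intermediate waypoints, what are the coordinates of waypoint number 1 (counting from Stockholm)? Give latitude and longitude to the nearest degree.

≈ (45°N, 34°W)

Convert each endpoint to a unit vector on the sphere (x = cos φ cos λ, y = cos φ sin λ, z = sin φ).
The central angle between the endpoints is δ = arccos(p₁·p₂) ≈ 1.796 rad (102.9°).
Interpolate at f = 1/3 with slerp weights a = sin((1−f)δ)/sin δ ≈ 0.955, b = sin(fδ)/sin δ ≈ 0.578.
p = a·p₁ + b·p₂ ≈ (0.591, -0.399, 0.701); φ = arcsin(p_z) ≈ 44.51°, λ = atan2(p_y, p_x) ≈ -34.07°.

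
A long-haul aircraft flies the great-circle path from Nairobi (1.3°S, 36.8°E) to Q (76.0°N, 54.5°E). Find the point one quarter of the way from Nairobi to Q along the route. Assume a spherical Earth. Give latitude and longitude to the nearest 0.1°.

≈ (18.1°N, 38.3°E)

From cos δ = sin φ₁ sin φ₂ + cos φ₁ cos φ₂ cos Δλ, the central angle is δ ≈ 1.361 rad (78.0°).
Interpolate at f = 1/4 with slerp weights a = sin((1−f)δ)/sin δ ≈ 0.872, b = sin(fδ)/sin δ ≈ 0.341.
p = a·p₁ + b·p₂ ≈ (0.746, 0.589, 0.311); φ = arcsin(p_z) ≈ 18.14°, λ = atan2(p_y, p_x) ≈ 38.31°.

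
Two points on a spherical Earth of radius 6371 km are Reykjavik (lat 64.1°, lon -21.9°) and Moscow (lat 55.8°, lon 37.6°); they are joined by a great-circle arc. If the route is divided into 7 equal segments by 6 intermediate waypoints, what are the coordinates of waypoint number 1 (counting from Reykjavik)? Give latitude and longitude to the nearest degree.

≈ lat 65°, lon -12°

The haversine formula gives a central angle δ ≈ 0.518 rad (29.7°) between the endpoints.
Interpolate at f = 1/7 with slerp weights a = sin((1−f)δ)/sin δ ≈ 0.868, b = sin(fδ)/sin δ ≈ 0.149.
p = a·p₁ + b·p₂ ≈ (0.418, -0.090, 0.904); φ = arcsin(p_z) ≈ 64.68°, λ = atan2(p_y, p_x) ≈ -12.17°.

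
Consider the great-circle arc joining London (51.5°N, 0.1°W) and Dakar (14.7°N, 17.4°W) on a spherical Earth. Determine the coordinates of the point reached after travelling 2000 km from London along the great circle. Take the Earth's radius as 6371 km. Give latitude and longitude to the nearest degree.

Write both endpoints as unit vectors p₁, p₂ with components (cos φ cos λ, cos φ sin λ, sin φ).
The central angle between the endpoints is δ = arccos(p₁·p₂) ≈ 0.686 rad (39.3°). The total great-circle distance is δ·R ≈ 0.686 × 6371 ≈ 4373 km, so the target fraction is f = 2000/4373 ≈ 0.457.
Interpolate at f ≈ 0.457 with slerp weights a = sin((1−f)δ)/sin δ ≈ 0.574, b = sin(fδ)/sin δ ≈ 0.487.
p = a·p₁ + b·p₂ ≈ (0.807, -0.142, 0.573); φ = arcsin(p_z) ≈ 34.96°, λ = atan2(p_y, p_x) ≈ -9.95°.

≈ 35°N, 10°W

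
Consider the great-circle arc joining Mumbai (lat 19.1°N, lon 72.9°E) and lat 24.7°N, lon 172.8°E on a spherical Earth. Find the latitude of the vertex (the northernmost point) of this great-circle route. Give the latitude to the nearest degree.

≈ 32°N

The great circle lies in the plane with unit normal n̂ = (p₁ × p₂)/|p₁ × p₂|.
Here n̂_z ≈ +0.846; the vertex latitude is φ_max = arccos|n̂_z| ≈ 32.2°.
Check via Clairaut: cos φ_max = |cos φ₁| · sin C = cos(19.1°)·sin(63.5°) ≈ 0.846, again giving ≈ 32.2°.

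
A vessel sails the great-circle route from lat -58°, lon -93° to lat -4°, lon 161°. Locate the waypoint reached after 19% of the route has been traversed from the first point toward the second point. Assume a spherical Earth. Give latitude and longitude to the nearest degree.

≈ lat -58°, lon -128°

The haversine formula gives a central angle δ ≈ 1.657 rad (95.0°) between the endpoints.
Interpolate at f = 0.19 with slerp weights a = sin((1−f)δ)/sin δ ≈ 0.978, b = sin(fδ)/sin δ ≈ 0.311.
p = a·p₁ + b·p₂ ≈ (-0.320, -0.416, -0.851); φ = arcsin(p_z) ≈ -58.30°, λ = atan2(p_y, p_x) ≈ -127.57°.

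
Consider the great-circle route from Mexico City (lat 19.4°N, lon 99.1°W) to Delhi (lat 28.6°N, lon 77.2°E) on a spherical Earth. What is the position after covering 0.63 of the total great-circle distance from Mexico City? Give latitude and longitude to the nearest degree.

Write both endpoints as unit vectors p₁, p₂ with components (cos φ cos λ, cos φ sin λ, sin φ).
The central angle between the endpoints is δ = arccos(p₁·p₂) ≈ 2.302 rad (131.9°).
Interpolate at f = 0.63 with slerp weights a = sin((1−f)δ)/sin δ ≈ 1.010, b = sin(fδ)/sin δ ≈ 1.333.
p = a·p₁ + b·p₂ ≈ (0.109, 0.200, 0.974); φ = arcsin(p_z) ≈ 76.82°, λ = atan2(p_y, p_x) ≈ 61.55°.

≈ lat 77°N, lon 62°E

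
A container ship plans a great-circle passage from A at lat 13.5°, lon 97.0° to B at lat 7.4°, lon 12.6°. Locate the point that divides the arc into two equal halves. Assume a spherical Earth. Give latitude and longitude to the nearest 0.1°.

≈ lat 14.0°, lon 54.3°

From cos δ = sin φ₁ sin φ₂ + cos φ₁ cos φ₂ cos Δλ, the central angle is δ ≈ 1.446 rad (82.9°).
Interpolate at f = 1/2 with slerp weights a = sin((1−f)δ)/sin δ ≈ 0.667, b = sin(fδ)/sin δ ≈ 0.667.
p = a·p₁ + b·p₂ ≈ (0.566, 0.788, 0.242); φ = arcsin(p_z) ≈ 13.98°, λ = atan2(p_y, p_x) ≈ 54.29°.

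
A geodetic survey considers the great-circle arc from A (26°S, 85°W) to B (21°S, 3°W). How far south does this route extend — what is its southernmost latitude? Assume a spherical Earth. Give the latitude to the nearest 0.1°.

The great circle lies in the plane with unit normal n̂ = (p₁ × p₂)/|p₁ × p₂|.
Here n̂_z ≈ +0.864; the vertex latitude is φ_max = arccos|n̂_z| ≈ 30.2°.
Check via Clairaut: cos φ_max = |cos φ₁| · sin C = cos(26.0°)·sin(106.0°) ≈ 0.864, again giving ≈ 30.2°.

≈ 30.2°S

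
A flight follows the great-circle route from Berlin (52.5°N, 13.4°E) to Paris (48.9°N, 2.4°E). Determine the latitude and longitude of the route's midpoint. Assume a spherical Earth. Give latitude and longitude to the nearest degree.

From cos δ = sin φ₁ sin φ₂ + cos φ₁ cos φ₂ cos Δλ, the central angle is δ ≈ 0.137 rad (7.8°).
Interpolate at f = 1/2 with slerp weights a = sin((1−f)δ)/sin δ ≈ 0.501, b = sin(fδ)/sin δ ≈ 0.501.
p = a·p₁ + b·p₂ ≈ (0.626, 0.085, 0.775); φ = arcsin(p_z) ≈ 50.83°, λ = atan2(p_y, p_x) ≈ 7.69°.

≈ 51°N, 8°E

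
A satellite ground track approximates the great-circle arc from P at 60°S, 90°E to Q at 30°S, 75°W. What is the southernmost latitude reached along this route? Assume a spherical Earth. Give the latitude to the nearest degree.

≈ 84°S

The great circle lies in the plane with unit normal n̂ = (p₁ × p₂)/|p₁ × p₂|.
Here n̂_z ≈ -0.112; the vertex latitude is φ_max = arccos|n̂_z| ≈ 83.6°.
Check via Clairaut: cos φ_max = |cos φ₁| · sin C = cos(60.0°)·sin(167.0°) ≈ 0.112, again giving ≈ 83.6°.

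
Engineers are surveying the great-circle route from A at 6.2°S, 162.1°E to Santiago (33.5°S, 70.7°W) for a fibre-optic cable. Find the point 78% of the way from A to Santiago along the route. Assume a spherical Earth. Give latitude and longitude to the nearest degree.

≈ 42°S, 101°W

Convert each endpoint to a unit vector on the sphere (x = cos φ cos λ, y = cos φ sin λ, z = sin φ).
The central angle between the endpoints is δ = arccos(p₁·p₂) ≈ 2.028 rad (116.2°).
Interpolate at f = 0.78 with slerp weights a = sin((1−f)δ)/sin δ ≈ 0.481, b = sin(fδ)/sin δ ≈ 1.114.
p = a·p₁ + b·p₂ ≈ (-0.148, -0.730, -0.667); φ = arcsin(p_z) ≈ -41.84°, λ = atan2(p_y, p_x) ≈ -101.45°.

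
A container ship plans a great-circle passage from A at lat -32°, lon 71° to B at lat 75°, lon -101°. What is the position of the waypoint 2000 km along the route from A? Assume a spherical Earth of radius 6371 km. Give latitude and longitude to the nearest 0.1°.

The haversine formula gives a central angle δ ≈ 2.388 rad (136.8°) between the endpoints. The total great-circle distance is δ·R ≈ 2.388 × 6371 ≈ 15214 km, so the target fraction is f = 2000/15214 ≈ 0.131.
Interpolate at f ≈ 0.131 with slerp weights a = sin((1−f)δ)/sin δ ≈ 1.280, b = sin(fδ)/sin δ ≈ 0.451.
p = a·p₁ + b·p₂ ≈ (0.331, 0.912, -0.243); φ = arcsin(p_z) ≈ -14.04°, λ = atan2(p_y, p_x) ≈ 70.04°.

≈ lat -14.0°, lon 70.0°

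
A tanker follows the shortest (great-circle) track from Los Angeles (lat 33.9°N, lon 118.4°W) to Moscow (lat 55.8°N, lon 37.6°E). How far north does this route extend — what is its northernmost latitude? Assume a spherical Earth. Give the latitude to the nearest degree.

≈ 79°N

The great circle lies in the plane with unit normal n̂ = (p₁ × p₂)/|p₁ × p₂|.
Here n̂_z ≈ +0.190; the vertex latitude is φ_max = arccos|n̂_z| ≈ 79.1°.
Check via Clairaut: cos φ_max = |cos φ₁| · sin C = cos(33.9°)·sin(13.2°) ≈ 0.190, again giving ≈ 79.1°.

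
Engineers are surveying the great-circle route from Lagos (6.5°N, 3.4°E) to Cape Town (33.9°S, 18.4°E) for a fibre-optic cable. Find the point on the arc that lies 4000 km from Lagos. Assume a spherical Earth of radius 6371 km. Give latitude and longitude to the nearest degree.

Write both endpoints as unit vectors p₁, p₂ with components (cos φ cos λ, cos φ sin λ, sin φ).
The central angle between the endpoints is δ = arccos(p₁·p₂) ≈ 0.747 rad (42.8°). The total great-circle distance is δ·R ≈ 0.747 × 6371 ≈ 4762 km, so the target fraction is f = 4000/4762 ≈ 0.840.
Interpolate at f ≈ 0.840 with slerp weights a = sin((1−f)δ)/sin δ ≈ 0.176, b = sin(fδ)/sin δ ≈ 0.864.
p = a·p₁ + b·p₂ ≈ (0.855, 0.237, -0.462); φ = arcsin(p_z) ≈ -27.52°, λ = atan2(p_y, p_x) ≈ 15.48°.

≈ 28°S, 15°E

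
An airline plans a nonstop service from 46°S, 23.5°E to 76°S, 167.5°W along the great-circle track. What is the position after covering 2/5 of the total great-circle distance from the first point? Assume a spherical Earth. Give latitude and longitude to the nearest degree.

≈ 69°S, 27°E

Convert each endpoint to a unit vector on the sphere (x = cos φ cos λ, y = cos φ sin λ, z = sin φ).
The central angle between the endpoints is δ = arccos(p₁·p₂) ≈ 1.009 rad (57.8°).
Interpolate at f = 2/5 with slerp weights a = sin((1−f)δ)/sin δ ≈ 0.672, b = sin(fδ)/sin δ ≈ 0.464.
p = a·p₁ + b·p₂ ≈ (0.319, 0.162, -0.934); φ = arcsin(p_z) ≈ -69.05°, λ = atan2(p_y, p_x) ≈ 26.93°.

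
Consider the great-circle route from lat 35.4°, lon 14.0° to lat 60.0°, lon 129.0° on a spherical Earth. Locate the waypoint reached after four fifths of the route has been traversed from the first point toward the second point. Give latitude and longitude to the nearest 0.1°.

Convert each endpoint to a unit vector on the sphere (x = cos φ cos λ, y = cos φ sin λ, z = sin φ).
The central angle between the endpoints is δ = arccos(p₁·p₂) ≈ 1.235 rad (70.8°).
Interpolate at f = 4/5 with slerp weights a = sin((1−f)δ)/sin δ ≈ 0.259, b = sin(fδ)/sin δ ≈ 0.884.
p = a·p₁ + b·p₂ ≈ (-0.073, 0.395, 0.916); φ = arcsin(p_z) ≈ 66.33°, λ = atan2(p_y, p_x) ≈ 100.54°.

≈ lat 66.3°, lon 100.5°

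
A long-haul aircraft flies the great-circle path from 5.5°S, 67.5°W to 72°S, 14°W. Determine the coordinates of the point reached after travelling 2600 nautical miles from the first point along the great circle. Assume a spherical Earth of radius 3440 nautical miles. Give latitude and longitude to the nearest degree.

From cos δ = sin φ₁ sin φ₂ + cos φ₁ cos φ₂ cos Δλ, the central angle is δ ≈ 1.293 rad (74.1°). The total great-circle distance is δ·R ≈ 1.293 × 3440 ≈ 4448 nmi, so the target fraction is f = 2600/4448 ≈ 0.584.
Interpolate at f ≈ 0.584 with slerp weights a = sin((1−f)δ)/sin δ ≈ 0.532, b = sin(fδ)/sin δ ≈ 0.713.
p = a·p₁ + b·p₂ ≈ (0.417, -0.543, -0.729); φ = arcsin(p_z) ≈ -46.83°, λ = atan2(p_y, p_x) ≈ -52.49°.

≈ 47°S, 52°W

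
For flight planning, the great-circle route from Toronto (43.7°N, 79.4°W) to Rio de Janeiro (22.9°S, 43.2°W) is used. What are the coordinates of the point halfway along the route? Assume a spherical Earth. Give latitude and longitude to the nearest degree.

Write both endpoints as unit vectors p₁, p₂ with components (cos φ cos λ, cos φ sin λ, sin φ).
The central angle between the endpoints is δ = arccos(p₁·p₂) ≈ 1.299 rad (74.4°).
Interpolate at f = 1/2 with slerp weights a = sin((1−f)δ)/sin δ ≈ 0.628, b = sin(fδ)/sin δ ≈ 0.628.
p = a·p₁ + b·p₂ ≈ (0.505, -0.842, 0.189); φ = arcsin(p_z) ≈ 10.92°, λ = atan2(p_y, p_x) ≈ -59.04°.

≈ 11°N, 59°W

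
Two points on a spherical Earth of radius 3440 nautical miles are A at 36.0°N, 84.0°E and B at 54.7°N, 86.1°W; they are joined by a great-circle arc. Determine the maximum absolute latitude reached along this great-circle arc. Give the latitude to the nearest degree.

≈ 85°N

The great circle lies in the plane with unit normal n̂ = (p₁ × p₂)/|p₁ × p₂|.
Here n̂_z ≈ -0.080; the vertex latitude is φ_max = arccos|n̂_z| ≈ 85.4°.
Check via Clairaut: cos φ_max = |cos φ₁| · sin C = cos(36.0°)·sin(5.7°) ≈ 0.080, again giving ≈ 85.4°.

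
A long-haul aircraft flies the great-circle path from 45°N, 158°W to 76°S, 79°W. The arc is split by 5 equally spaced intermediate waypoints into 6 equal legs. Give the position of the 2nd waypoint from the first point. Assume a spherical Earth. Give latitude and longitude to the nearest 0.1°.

≈ 2.8°N, 145.5°W

Write both endpoints as unit vectors p₁, p₂ with components (cos φ cos λ, cos φ sin λ, sin φ).
The central angle between the endpoints is δ = arccos(p₁·p₂) ≈ 2.283 rad (130.8°).
Interpolate at f = 2/6 with slerp weights a = sin((1−f)δ)/sin δ ≈ 1.320, b = sin(fδ)/sin δ ≈ 0.911.
p = a·p₁ + b·p₂ ≈ (-0.823, -0.566, 0.049); φ = arcsin(p_z) ≈ 2.81°, λ = atan2(p_y, p_x) ≈ -145.49°.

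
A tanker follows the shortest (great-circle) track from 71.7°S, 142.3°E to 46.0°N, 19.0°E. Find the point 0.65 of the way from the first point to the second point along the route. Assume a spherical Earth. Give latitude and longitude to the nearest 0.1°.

≈ 1.1°S, 38.8°E

Write both endpoints as unit vectors p₁, p₂ with components (cos φ cos λ, cos φ sin λ, sin φ).
The central angle between the endpoints is δ = arccos(p₁·p₂) ≈ 2.503 rad (143.4°).
Interpolate at f = 0.65 with slerp weights a = sin((1−f)δ)/sin δ ≈ 1.288, b = sin(fδ)/sin δ ≈ 1.674.
p = a·p₁ + b·p₂ ≈ (0.780, 0.626, -0.019); φ = arcsin(p_z) ≈ -1.06°, λ = atan2(p_y, p_x) ≈ 38.76°.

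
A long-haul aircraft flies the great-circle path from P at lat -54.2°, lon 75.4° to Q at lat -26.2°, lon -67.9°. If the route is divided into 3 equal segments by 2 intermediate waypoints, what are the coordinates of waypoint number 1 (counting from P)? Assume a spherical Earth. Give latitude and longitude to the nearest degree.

≈ lat -72°, lon 13°

The haversine formula gives a central angle δ ≈ 1.634 rad (93.6°) between the endpoints.
Interpolate at f = 1/3 with slerp weights a = sin((1−f)δ)/sin δ ≈ 0.888, b = sin(fδ)/sin δ ≈ 0.519.
p = a·p₁ + b·p₂ ≈ (0.306, 0.071, -0.949); φ = arcsin(p_z) ≈ -71.68°, λ = atan2(p_y, p_x) ≈ 13.08°.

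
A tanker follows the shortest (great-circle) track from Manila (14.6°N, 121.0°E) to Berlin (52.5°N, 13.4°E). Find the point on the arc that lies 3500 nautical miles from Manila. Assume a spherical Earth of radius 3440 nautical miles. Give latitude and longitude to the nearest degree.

Write both endpoints as unit vectors p₁, p₂ with components (cos φ cos λ, cos φ sin λ, sin φ).
The central angle between the endpoints is δ = arccos(p₁·p₂) ≈ 1.549 rad (88.7°). The total great-circle distance is δ·R ≈ 1.549 × 3440 ≈ 5328 nmi, so the target fraction is f = 3500/5328 ≈ 0.657.
Interpolate at f ≈ 0.657 with slerp weights a = sin((1−f)δ)/sin δ ≈ 0.507, b = sin(fδ)/sin δ ≈ 0.851.
p = a·p₁ + b·p₂ ≈ (0.251, 0.541, 0.803); φ = arcsin(p_z) ≈ 53.41°, λ = atan2(p_y, p_x) ≈ 65.07°.

≈ 53°N, 65°E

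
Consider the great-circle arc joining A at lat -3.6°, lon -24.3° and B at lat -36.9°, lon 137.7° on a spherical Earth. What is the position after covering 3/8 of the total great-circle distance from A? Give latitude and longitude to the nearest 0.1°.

≈ lat -49.9°, lon 1.2°

Convert each endpoint to a unit vector on the sphere (x = cos φ cos λ, y = cos φ sin λ, z = sin φ).
The central angle between the endpoints is δ = arccos(p₁·p₂) ≈ 2.377 rad (136.2°).
Interpolate at f = 3/8 with slerp weights a = sin((1−f)δ)/sin δ ≈ 1.439, b = sin(fδ)/sin δ ≈ 1.123.
p = a·p₁ + b·p₂ ≈ (0.644, 0.014, -0.765); φ = arcsin(p_z) ≈ -49.88°, λ = atan2(p_y, p_x) ≈ 1.21°.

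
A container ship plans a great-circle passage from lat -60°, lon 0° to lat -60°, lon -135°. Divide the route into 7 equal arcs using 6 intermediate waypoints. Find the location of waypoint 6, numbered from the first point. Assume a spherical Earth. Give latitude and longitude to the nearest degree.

≈ lat -67°, lon -126°

Convert each endpoint to a unit vector on the sphere (x = cos φ cos λ, y = cos φ sin λ, z = sin φ).
The central angle between the endpoints is δ = arccos(p₁·p₂) ≈ 0.960 rad (55.0°).
Interpolate at f = 6/7 with slerp weights a = sin((1−f)δ)/sin δ ≈ 0.167, b = sin(fδ)/sin δ ≈ 0.895.
p = a·p₁ + b·p₂ ≈ (-0.233, -0.316, -0.920); φ = arcsin(p_z) ≈ -66.86°, λ = atan2(p_y, p_x) ≈ -126.36°.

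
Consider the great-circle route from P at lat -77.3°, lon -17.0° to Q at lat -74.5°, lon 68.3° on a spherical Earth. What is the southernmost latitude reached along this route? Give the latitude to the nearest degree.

≈ -80°

The great circle lies in the plane with unit normal n̂ = (p₁ × p₂)/|p₁ × p₂|.
Here n̂_z ≈ +0.179; the vertex latitude is φ_max = arccos|n̂_z| ≈ 79.7°.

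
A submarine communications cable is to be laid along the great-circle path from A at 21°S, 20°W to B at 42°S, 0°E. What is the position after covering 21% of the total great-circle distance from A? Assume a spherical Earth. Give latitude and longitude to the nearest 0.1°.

Write both endpoints as unit vectors p₁, p₂ with components (cos φ cos λ, cos φ sin λ, sin φ).
The central angle between the endpoints is δ = arccos(p₁·p₂) ≈ 0.470 rad (26.9°).
Interpolate at f = 0.21 with slerp weights a = sin((1−f)δ)/sin δ ≈ 0.801, b = sin(fδ)/sin δ ≈ 0.218.
p = a·p₁ + b·p₂ ≈ (0.864, -0.256, -0.433); φ = arcsin(p_z) ≈ -25.64°, λ = atan2(p_y, p_x) ≈ -16.48°.

≈ 25.6°S, 16.5°W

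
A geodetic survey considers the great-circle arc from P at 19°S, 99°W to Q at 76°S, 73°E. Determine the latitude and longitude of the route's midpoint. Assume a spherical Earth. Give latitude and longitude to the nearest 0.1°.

Convert each endpoint to a unit vector on the sphere (x = cos φ cos λ, y = cos φ sin λ, z = sin φ).
The central angle between the endpoints is δ = arccos(p₁·p₂) ≈ 1.481 rad (84.9°).
Interpolate at f = 1/2 with slerp weights a = sin((1−f)δ)/sin δ ≈ 0.677, b = sin(fδ)/sin δ ≈ 0.677.
p = a·p₁ + b·p₂ ≈ (-0.052, -0.476, -0.878); φ = arcsin(p_z) ≈ -61.39°, λ = atan2(p_y, p_x) ≈ -96.27°.

≈ 61.4°S, 96.3°W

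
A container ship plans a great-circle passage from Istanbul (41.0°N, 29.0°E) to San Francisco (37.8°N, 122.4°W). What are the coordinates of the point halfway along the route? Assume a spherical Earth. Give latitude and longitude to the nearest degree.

From cos δ = sin φ₁ sin φ₂ + cos φ₁ cos φ₂ cos Δλ, the central angle is δ ≈ 1.693 rad (97.0°).
Interpolate at f = 1/2 with slerp weights a = sin((1−f)δ)/sin δ ≈ 0.754, b = sin(fδ)/sin δ ≈ 0.754.
p = a·p₁ + b·p₂ ≈ (0.179, -0.227, 0.957); φ = arcsin(p_z) ≈ 73.20°, λ = atan2(p_y, p_x) ≈ -51.84°.

≈ 73°N, 52°W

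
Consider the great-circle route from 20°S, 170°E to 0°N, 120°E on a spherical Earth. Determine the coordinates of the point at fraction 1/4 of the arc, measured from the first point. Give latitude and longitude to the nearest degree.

≈ 16°S, 157°E

The haversine formula gives a central angle δ ≈ 0.922 rad (52.8°) between the endpoints.
Interpolate at f = 1/4 with slerp weights a = sin((1−f)δ)/sin δ ≈ 0.800, b = sin(fδ)/sin δ ≈ 0.287.
p = a·p₁ + b·p₂ ≈ (-0.884, 0.379, -0.274); φ = arcsin(p_z) ≈ -15.89°, λ = atan2(p_y, p_x) ≈ 156.80°.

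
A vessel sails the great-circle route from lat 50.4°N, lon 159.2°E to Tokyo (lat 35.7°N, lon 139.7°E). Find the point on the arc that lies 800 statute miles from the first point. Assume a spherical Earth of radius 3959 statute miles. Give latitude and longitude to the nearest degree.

Convert each endpoint to a unit vector on the sphere (x = cos φ cos λ, y = cos φ sin λ, z = sin φ).
The central angle between the endpoints is δ = arccos(p₁·p₂) ≈ 0.355 rad (20.4°). The total great-circle distance is δ·R ≈ 0.355 × 3959 ≈ 1406 mi, so the target fraction is f = 800/1406 ≈ 0.569.
Interpolate at f ≈ 0.569 with slerp weights a = sin((1−f)δ)/sin δ ≈ 0.439, b = sin(fδ)/sin δ ≈ 0.577.
p = a·p₁ + b·p₂ ≈ (-0.619, 0.402, 0.675); φ = arcsin(p_z) ≈ 42.43°, λ = atan2(p_y, p_x) ≈ 146.96°.

≈ lat 42°N, lon 147°E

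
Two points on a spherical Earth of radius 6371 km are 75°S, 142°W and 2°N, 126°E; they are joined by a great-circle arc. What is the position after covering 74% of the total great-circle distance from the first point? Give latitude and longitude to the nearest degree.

Write both endpoints as unit vectors p₁, p₂ with components (cos φ cos λ, cos φ sin λ, sin φ).
The central angle between the endpoints is δ = arccos(p₁·p₂) ≈ 1.614 rad (92.4°).
Interpolate at f = 0.74 with slerp weights a = sin((1−f)δ)/sin δ ≈ 0.408, b = sin(fδ)/sin δ ≈ 0.931.
p = a·p₁ + b·p₂ ≈ (-0.630, 0.688, -0.361); φ = arcsin(p_z) ≈ -21.18°, λ = atan2(p_y, p_x) ≈ 132.49°.

≈ 21°S, 132°E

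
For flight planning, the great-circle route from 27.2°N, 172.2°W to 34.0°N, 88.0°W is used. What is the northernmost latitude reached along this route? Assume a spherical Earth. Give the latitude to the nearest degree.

≈ 39°N

The great circle lies in the plane with unit normal n̂ = (p₁ × p₂)/|p₁ × p₂|.
Here n̂_z ≈ +0.777; the vertex latitude is φ_max = arccos|n̂_z| ≈ 39.0°.
Check via Clairaut: cos φ_max = |cos φ₁| · sin C = cos(27.2°)·sin(60.9°) ≈ 0.777, again giving ≈ 39.0°.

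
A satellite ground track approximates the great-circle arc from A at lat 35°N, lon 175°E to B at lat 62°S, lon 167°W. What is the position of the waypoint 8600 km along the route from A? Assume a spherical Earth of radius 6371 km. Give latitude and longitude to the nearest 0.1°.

The haversine formula gives a central angle δ ≈ 1.712 rad (98.1°) between the endpoints. The total great-circle distance is δ·R ≈ 1.712 × 6371 ≈ 10907 km, so the target fraction is f = 8600/10907 ≈ 0.788.
Interpolate at f ≈ 0.788 with slerp weights a = sin((1−f)δ)/sin δ ≈ 0.358, b = sin(fδ)/sin δ ≈ 0.985.
p = a·p₁ + b·p₂ ≈ (-0.743, -0.079, -0.665); φ = arcsin(p_z) ≈ -41.68°, λ = atan2(p_y, p_x) ≈ -173.96°.

≈ lat 41.7°S, lon 174.0°W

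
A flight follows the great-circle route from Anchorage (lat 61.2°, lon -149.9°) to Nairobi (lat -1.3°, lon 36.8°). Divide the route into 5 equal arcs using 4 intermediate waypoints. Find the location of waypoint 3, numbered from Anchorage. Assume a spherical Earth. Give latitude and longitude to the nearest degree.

Convert each endpoint to a unit vector on the sphere (x = cos φ cos λ, y = cos φ sin λ, z = sin φ).
The central angle between the endpoints is δ = arccos(p₁·p₂) ≈ 2.092 rad (119.9°).
Interpolate at f = 3/5 with slerp weights a = sin((1−f)δ)/sin δ ≈ 0.856, b = sin(fδ)/sin δ ≈ 1.096.
p = a·p₁ + b·p₂ ≈ (0.521, 0.450, 0.726); φ = arcsin(p_z) ≈ 46.52°, λ = atan2(p_y, p_x) ≈ 40.81°.

≈ lat 47°, lon 41°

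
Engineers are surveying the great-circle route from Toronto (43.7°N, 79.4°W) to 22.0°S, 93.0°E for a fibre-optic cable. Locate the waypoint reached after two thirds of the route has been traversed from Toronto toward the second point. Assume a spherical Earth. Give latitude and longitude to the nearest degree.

≈ 29°N, 80°E

Convert each endpoint to a unit vector on the sphere (x = cos φ cos λ, y = cos φ sin λ, z = sin φ).
The central angle between the endpoints is δ = arccos(p₁·p₂) ≈ 2.747 rad (157.4°).
Interpolate at f = 2/3 with slerp weights a = sin((1−f)δ)/sin δ ≈ 2.064, b = sin(fδ)/sin δ ≈ 2.515.
p = a·p₁ + b·p₂ ≈ (0.152, 0.862, 0.484); φ = arcsin(p_z) ≈ 28.94°, λ = atan2(p_y, p_x) ≈ 79.97°.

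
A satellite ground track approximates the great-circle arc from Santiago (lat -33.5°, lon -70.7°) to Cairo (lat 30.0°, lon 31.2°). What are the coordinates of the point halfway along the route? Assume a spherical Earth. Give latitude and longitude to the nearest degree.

From cos δ = sin φ₁ sin φ₂ + cos φ₁ cos φ₂ cos Δλ, the central angle is δ ≈ 2.010 rad (115.1°).
Interpolate at f = 1/2 with slerp weights a = sin((1−f)δ)/sin δ ≈ 0.932, b = sin(fδ)/sin δ ≈ 0.932.
p = a·p₁ + b·p₂ ≈ (0.948, -0.316, -0.048); φ = arcsin(p_z) ≈ -2.78°, λ = atan2(p_y, p_x) ≈ -18.41°.

≈ lat -3°, lon -18°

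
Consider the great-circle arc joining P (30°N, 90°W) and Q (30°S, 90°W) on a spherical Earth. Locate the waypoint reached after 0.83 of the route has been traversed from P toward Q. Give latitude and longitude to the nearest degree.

≈ (20°S, 90°W)

From cos δ = sin φ₁ sin φ₂ + cos φ₁ cos φ₂ cos Δλ, the central angle is δ ≈ 1.047 rad (60.0°).
Interpolate at f = 0.83 with slerp weights a = sin((1−f)δ)/sin δ ≈ 0.204, b = sin(fδ)/sin δ ≈ 0.882.
p = a·p₁ + b·p₂ ≈ (0.000, -0.941, -0.339); φ = arcsin(p_z) ≈ -19.80°, λ = atan2(p_y, p_x) ≈ -90.00°.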